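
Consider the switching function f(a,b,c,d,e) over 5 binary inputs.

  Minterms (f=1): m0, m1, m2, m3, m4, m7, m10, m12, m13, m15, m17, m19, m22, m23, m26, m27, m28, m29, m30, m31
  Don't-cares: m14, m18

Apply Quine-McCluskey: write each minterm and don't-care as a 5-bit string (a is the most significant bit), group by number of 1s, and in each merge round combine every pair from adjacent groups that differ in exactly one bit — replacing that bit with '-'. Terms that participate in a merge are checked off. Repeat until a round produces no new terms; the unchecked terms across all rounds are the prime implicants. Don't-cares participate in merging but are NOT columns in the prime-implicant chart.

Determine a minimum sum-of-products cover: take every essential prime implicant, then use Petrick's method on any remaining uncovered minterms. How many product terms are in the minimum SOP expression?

[col 0] 00000*, 00001*, 00010*, 00011*, 00100*, 00111*, 01010*, 01100*, 01101*, 01110*, 01111*, 10001*, 10010*, 10011*, 10110*, 10111*, 11010*, 11011*, 11100*, 11101*, 11110*, 11111*
[col 1] -0001*, -0010*, -0011*, -0111*, -1010*, -1100*, -1101*, -1110*, -1111*, 0-010*, 0-100, 0-111*, 00-00, 00-11*, 000-0*, 000-1*, 0000-*, 0001-*, 01-10*, 011-0*, 011-1*, 0110-*, 0111-*, 1-010*, 1-011*, 1-110*, 1-111*, 10-10*, 10-11*, 100-1*, 1001-*, 1011-*, 11-10*, 11-11*, 1101-*, 111-0*, 111-1*, 1110-*, 1111-*
[col 2] --010, --111, -0-11, -00-1, -001-, -1-10, -11-0*, -11-1*, -110-*, -111-*, 000--, 011--*, 1--10*, 1--11*, 1-01-*, 1-11-*, 10-1-*, 11-1-*, 111--*
[col 3] -11--, 1--1-
Prime implicants: --010, --111, -0-11, -00-1, -001-, -1-10, -11--, 0-100, 00-00, 000--, 1--1-
PI chart (minterm → PIs covering it):
  0 | 00-00,000--
  1 | -00-1,000--
  2 | --010,-001-,000--
  3 | -0-11,-00-1,-001-,000--
  4 | 0-100,00-00
  7 | --111,-0-11
  10 | --010,-1-10
  12 | -11--,0-100
  13 | -11--  (sole → essential)
  15 | --111,-11--
  17 | -00-1  (sole → essential)
  19 | -0-11,-00-1,-001-,1--1-
  22 | 1--1-  (sole → essential)
  23 | --111,-0-11,1--1-
  26 | --010,-1-10,1--1-
  27 | 1--1-  (sole → essential)
  28 | -11--  (sole → essential)
  29 | -11--  (sole → essential)
  30 | -1-10,-11--,1--1-
  31 | --111,-11--,1--1-
Essential prime implicants: -00-1, -11--, 1--1-
Petrick residual → --010, --111, 00-00
Minimum SOP uses 6 PIs: c'de' + cde + b'c'e + bc + a'b'd'e' + ad

6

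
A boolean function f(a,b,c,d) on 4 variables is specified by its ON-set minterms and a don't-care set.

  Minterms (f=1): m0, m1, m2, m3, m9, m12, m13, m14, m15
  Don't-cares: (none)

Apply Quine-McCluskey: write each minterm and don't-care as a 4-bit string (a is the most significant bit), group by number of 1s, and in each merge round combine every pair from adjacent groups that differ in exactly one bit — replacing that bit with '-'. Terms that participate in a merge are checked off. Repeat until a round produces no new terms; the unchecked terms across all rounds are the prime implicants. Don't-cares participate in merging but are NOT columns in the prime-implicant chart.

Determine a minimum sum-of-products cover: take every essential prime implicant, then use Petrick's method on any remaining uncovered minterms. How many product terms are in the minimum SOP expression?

3

size-2^0 implicants → 0000(✓)  0001(✓)  0010(✓)  0011(✓)  1001(✓)  1100(✓)  1101(✓)  1110(✓)  1111(✓)
size-2^1 implicants → -001  00-0(✓)  00-1(✓)  000-(✓)  001-(✓)  1-01  11-0(✓)  11-1(✓)  110-(✓)  111-(✓)
size-2^2 implicants → 00--  11--
Unchecked terms (primes): -001, 00--, 1-01, 11--
Minterm coverage:
  m0 ⊆ 00-- [E]
  m1 ⊆ -001,00--
  m2 ⊆ 00-- [E]
  m3 ⊆ 00-- [E]
  m9 ⊆ -001,1-01
  m12 ⊆ 11-- [E]
  m13 ⊆ 1-01,11--
  m14 ⊆ 11-- [E]
  m15 ⊆ 11-- [E]
E = {00--, 11--}
Petrick residual → -001
Cover = b'c'd + a'b' + ab  |cover|=3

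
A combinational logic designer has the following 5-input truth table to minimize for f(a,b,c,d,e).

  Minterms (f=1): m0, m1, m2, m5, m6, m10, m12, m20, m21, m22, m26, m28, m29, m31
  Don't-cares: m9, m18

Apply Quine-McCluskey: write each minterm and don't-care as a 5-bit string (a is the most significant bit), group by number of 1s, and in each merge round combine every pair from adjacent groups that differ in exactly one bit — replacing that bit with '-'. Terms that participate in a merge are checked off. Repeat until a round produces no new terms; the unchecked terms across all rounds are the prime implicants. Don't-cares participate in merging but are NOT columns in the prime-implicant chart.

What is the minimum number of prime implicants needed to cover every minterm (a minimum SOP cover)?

Round 0: 00000✓ 00001✓ 00010✓ 00101✓ 00110✓ 01001✓ 01010✓ 01100✓ 10010✓ 10100✓ 10101✓ 10110✓ 11010✓ 11100✓ 11101✓ 11111✓
Round 1: -0010✓ -0101 -0110✓ -1010✓ -1100 0-001 0-010✓ 00-01 00-10✓ 000-0 0000- 1-010✓ 1-100✓ 1-101✓ 10-10✓ 101-0 1010-✓ 111-1 1110-✓
Round 2: --010 -0-10 1-10-
PIs = {--010, -0-10, -0101, -1100, 0-001, 00-01, 000-0, 0000-, 1-10-, 101-0, 111-1}
Coverage chart:
  m0: 000-0,0000-
  m1: 0-001,00-01,0000-
  m2: --010,-0-10,000-0
  m5: -0101,00-01
  m6: -0-10 ←essential
  m10: --010 ←essential
  m12: -1100 ←essential
  m20: 1-10-,101-0
  m21: -0101,1-10-
  m22: -0-10,101-0
  m26: --010 ←essential
  m28: -1100,1-10-
  m29: 1-10-,111-1
  m31: 111-1 ←essential
Essential: --010, -0-10, -1100, 111-1
Petrick residual → -0101, 0000-, 1-10-
Min cover (7 terms): c'de' + b'de' + b'cd'e + bcd'e' + a'b'c'd' + acd' + abce

7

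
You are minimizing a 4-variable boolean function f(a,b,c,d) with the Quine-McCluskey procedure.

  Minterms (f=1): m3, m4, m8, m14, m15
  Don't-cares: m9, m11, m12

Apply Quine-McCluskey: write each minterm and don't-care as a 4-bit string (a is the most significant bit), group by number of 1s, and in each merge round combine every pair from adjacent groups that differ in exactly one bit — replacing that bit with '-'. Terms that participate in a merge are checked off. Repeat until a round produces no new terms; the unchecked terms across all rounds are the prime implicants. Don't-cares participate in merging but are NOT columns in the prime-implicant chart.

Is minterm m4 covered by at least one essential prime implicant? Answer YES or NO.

[col 0] 0011*, 0100*, 1000*, 1001*, 1011*, 1100*, 1110*, 1111*
[col 1] -011, -100, 1-00, 1-11, 10-1, 100-, 11-0, 111-
Prime implicants: -011, -100, 1-00, 1-11, 10-1, 100-, 11-0, 111-
PI chart (minterm → PIs covering it):
  3 | -011  (sole → essential)
  4 | -100  (sole → essential)
  8 | 1-00,100-
  14 | 11-0,111-
  15 | 1-11,111-
Essential prime implicants: -011, -100

YES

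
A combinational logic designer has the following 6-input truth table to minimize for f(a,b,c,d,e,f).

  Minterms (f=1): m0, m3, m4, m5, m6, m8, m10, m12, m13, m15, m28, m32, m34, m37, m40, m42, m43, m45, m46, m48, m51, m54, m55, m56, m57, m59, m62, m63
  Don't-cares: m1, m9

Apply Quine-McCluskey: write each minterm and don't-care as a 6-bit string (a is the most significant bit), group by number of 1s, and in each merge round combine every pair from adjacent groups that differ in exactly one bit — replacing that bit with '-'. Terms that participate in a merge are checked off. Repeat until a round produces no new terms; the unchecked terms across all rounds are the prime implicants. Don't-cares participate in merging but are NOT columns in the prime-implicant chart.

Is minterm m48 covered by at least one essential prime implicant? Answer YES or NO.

YES

Round 0: 000000✓ 000001✓ 000011✓ 000100✓ 000101✓ 000110✓ 001000✓ 001001✓ 001010✓ 001100✓ 001101✓ 001111✓ 011100✓ 100000✓ 100010✓ 100101✓ 101000✓ 101010✓ 101011✓ 101101✓ 101110✓ 110000✓ 110011✓ 110110✓ 110111✓ 111000✓ 111001✓ 111011✓ 111110✓ 111111✓
Round 1: -00000✓ -00101✓ -01000✓ -01010✓ -01101✓ 0-1100 00-000✓ 00-001✓ 00-100✓ 00-101✓ 000-00✓ 000-01✓ 0000-1 00000-✓ 0001-0 00010-✓ 001-00✓ 001-01✓ 0010-0✓ 00100-✓ 0011-1 00110-✓ 1-0000✓ 1-1000✓ 1-1011 1-1110 10-000✓ 10-010✓ 10-101✓ 1000-0✓ 101-10 1010-0✓ 10101- 11-000✓ 11-011✓ 11-110✓ 11-111✓ 110-11✓ 11011-✓ 111-11✓ 1110-1 11100- 11111-✓
Round 2: -0-000 -0-101 -010-0 00--00✓ 00--01✓ 00-00-✓ 00-10-✓ 000-0-✓ 001-0-✓ 1--000 10-0-0 11--11 11-11-
Round 3: 00--0-
PIs = {-0-000, -0-101, -010-0, 0-1100, 00--0-, 0000-1, 0001-0, 0011-1, 1--000, 1-1011, 1-1110, 10-0-0, 101-10, 10101-, 11--11, 11-11-, 1110-1, 11100-}
Coverage chart:
  m0: -0-000,00--0-
  m3: 0000-1 ←essential
  m4: 00--0-,0001-0
  m5: -0-101,00--0-
  m6: 0001-0 ←essential
  m8: -0-000,-010-0,00--0-
  m10: -010-0 ←essential
  m12: 0-1100,00--0-
  m13: -0-101,00--0-,0011-1
  m15: 0011-1 ←essential
  m28: 0-1100 ←essential
  m32: -0-000,1--000,10-0-0
  m34: 10-0-0 ←essential
  m37: -0-101 ←essential
  m40: -0-000,-010-0,1--000,10-0-0
  m42: -010-0,10-0-0,101-10,10101-
  m43: 1-1011,10101-
  m45: -0-101 ←essential
  m46: 1-1110,101-10
  m48: 1--000 ←essential
  m51: 11--11 ←essential
  m54: 11-11- ←essential
  m55: 11--11,11-11-
  m56: 1--000,11100-
  m57: 1110-1,11100-
  m59: 1-1011,11--11,1110-1
  m62: 1-1110,11-11-
  m63: 11--11,11-11-
Essential: -0-101, -010-0, 0-1100, 0000-1, 0001-0, 0011-1, 1--000, 10-0-0, 11--11, 11-11-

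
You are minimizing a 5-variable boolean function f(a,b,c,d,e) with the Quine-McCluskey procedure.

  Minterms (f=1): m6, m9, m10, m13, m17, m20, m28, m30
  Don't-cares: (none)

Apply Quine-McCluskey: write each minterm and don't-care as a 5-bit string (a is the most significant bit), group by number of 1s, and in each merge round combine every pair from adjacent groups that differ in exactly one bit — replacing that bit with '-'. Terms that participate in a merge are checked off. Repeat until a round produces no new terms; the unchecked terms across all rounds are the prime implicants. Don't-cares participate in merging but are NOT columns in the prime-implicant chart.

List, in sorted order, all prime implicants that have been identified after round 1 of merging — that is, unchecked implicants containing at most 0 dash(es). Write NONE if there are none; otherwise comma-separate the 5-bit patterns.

00110, 01010, 10001

Round 0: 00110 01001✓ 01010 01101✓ 10001 10100✓ 11100✓ 11110✓
Round 1: 01-01 1-100 111-0
PIs = {00110, 01-01, 01010, 1-100, 10001, 111-0}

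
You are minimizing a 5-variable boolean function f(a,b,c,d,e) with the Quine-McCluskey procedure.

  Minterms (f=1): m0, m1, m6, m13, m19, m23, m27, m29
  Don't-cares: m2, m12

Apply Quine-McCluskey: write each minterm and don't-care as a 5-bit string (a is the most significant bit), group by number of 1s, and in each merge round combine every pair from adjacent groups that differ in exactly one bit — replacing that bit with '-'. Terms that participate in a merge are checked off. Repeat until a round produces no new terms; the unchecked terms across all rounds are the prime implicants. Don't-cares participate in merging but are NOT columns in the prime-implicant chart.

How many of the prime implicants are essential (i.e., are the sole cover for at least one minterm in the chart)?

Round 0: 00000✓ 00001✓ 00010✓ 00110✓ 01100✓ 01101✓ 10011✓ 10111✓ 11011✓ 11101✓
Round 1: -1101 00-10 000-0 0000- 0110- 1-011 10-11
PIs = {-1101, 00-10, 000-0, 0000-, 0110-, 1-011, 10-11}
Coverage chart:
  m0: 000-0,0000-
  m1: 0000- ←essential
  m6: 00-10 ←essential
  m13: -1101,0110-
  m19: 1-011,10-11
  m23: 10-11 ←essential
  m27: 1-011 ←essential
  m29: -1101 ←essential
Essential: -1101, 00-10, 0000-, 1-011, 10-11

5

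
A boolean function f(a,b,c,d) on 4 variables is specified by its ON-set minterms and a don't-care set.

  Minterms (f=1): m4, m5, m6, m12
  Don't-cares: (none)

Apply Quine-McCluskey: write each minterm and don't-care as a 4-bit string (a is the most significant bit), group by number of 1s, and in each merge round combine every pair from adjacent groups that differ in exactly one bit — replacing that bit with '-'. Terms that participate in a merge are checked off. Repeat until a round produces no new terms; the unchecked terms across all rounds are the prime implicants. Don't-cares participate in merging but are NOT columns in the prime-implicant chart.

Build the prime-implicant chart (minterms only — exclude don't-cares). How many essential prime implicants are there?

[col 0] 0100*, 0101*, 0110*, 1100*
[col 1] -100, 01-0, 010-
Prime implicants: -100, 01-0, 010-
PI chart (minterm → PIs covering it):
  4 | -100,01-0,010-
  5 | 010-  (sole → essential)
  6 | 01-0  (sole → essential)
  12 | -100  (sole → essential)
Essential prime implicants: -100, 01-0, 010-

3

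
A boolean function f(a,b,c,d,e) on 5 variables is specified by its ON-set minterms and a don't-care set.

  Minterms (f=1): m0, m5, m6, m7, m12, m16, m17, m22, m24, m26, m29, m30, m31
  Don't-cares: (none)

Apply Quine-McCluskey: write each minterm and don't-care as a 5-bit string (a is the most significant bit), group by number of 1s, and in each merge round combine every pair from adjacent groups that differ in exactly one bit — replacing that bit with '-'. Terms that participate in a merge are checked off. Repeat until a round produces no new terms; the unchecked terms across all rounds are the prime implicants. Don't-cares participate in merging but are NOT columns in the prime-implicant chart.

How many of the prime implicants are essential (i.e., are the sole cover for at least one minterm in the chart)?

size-2^0 implicants → 00000(✓)  00101(✓)  00110(✓)  00111(✓)  01100  10000(✓)  10001(✓)  10110(✓)  11000(✓)  11010(✓)  11101(✓)  11110(✓)  11111(✓)
size-2^1 implicants → -0000  -0110  001-1  0011-  1-000  1-110  1000-  11-10  110-0  111-1  1111-
Unchecked terms (primes): -0000, -0110, 001-1, 0011-, 01100, 1-000, 1-110, 1000-, 11-10, 110-0, 111-1, 1111-
Minterm coverage:
  m0 ⊆ -0000 [E]
  m5 ⊆ 001-1 [E]
  m6 ⊆ -0110,0011-
  m7 ⊆ 001-1,0011-
  m12 ⊆ 01100 [E]
  m16 ⊆ -0000,1-000,1000-
  m17 ⊆ 1000- [E]
  m22 ⊆ -0110,1-110
  m24 ⊆ 1-000,110-0
  m26 ⊆ 11-10,110-0
  m29 ⊆ 111-1 [E]
  m30 ⊆ 1-110,11-10,1111-
  m31 ⊆ 111-1,1111-
E = {-0000, 001-1, 01100, 1000-, 111-1}

5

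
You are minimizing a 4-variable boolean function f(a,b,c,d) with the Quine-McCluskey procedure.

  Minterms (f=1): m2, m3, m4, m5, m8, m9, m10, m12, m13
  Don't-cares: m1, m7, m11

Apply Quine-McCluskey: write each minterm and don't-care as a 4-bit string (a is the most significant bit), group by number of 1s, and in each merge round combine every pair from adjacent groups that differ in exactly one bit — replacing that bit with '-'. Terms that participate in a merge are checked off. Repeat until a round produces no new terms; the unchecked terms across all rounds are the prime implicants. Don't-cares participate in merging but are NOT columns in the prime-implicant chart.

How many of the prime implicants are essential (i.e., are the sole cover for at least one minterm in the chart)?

2

Round 0: 0001✓ 0010✓ 0011✓ 0100✓ 0101✓ 0111✓ 1000✓ 1001✓ 1010✓ 1011✓ 1100✓ 1101✓
Round 1: -001✓ -010✓ -011✓ -100✓ -101✓ 0-01✓ 0-11✓ 00-1✓ 001-✓ 01-1✓ 010-✓ 1-00✓ 1-01✓ 10-0✓ 10-1✓ 100-✓ 101-✓ 110-✓
Round 2: --01 -0-1 -01- -10- 0--1 1-0- 10--
PIs = {--01, -0-1, -01-, -10-, 0--1, 1-0-, 10--}
Coverage chart:
  m2: -01- ←essential
  m3: -0-1,-01-,0--1
  m4: -10- ←essential
  m5: --01,-10-,0--1
  m8: 1-0-,10--
  m9: --01,-0-1,1-0-,10--
  m10: -01-,10--
  m12: -10-,1-0-
  m13: --01,-10-,1-0-
Essential: -01-, -10-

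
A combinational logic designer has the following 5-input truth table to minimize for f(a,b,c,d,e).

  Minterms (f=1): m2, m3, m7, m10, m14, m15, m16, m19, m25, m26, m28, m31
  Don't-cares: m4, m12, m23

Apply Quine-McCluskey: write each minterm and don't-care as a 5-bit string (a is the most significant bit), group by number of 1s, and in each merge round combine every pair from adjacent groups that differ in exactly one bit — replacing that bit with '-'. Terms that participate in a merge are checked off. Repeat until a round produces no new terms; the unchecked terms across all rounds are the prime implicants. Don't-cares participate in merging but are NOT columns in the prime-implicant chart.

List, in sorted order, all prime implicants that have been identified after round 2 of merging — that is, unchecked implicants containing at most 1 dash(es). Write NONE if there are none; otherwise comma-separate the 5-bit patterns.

Round 0: 00010✓ 00011✓ 00100✓ 00111✓ 01010✓ 01100✓ 01110✓ 01111✓ 10000 10011✓ 10111✓ 11001 11010✓ 11100✓ 11111✓
Round 1: -0011✓ -0111✓ -1010 -1100 -1111✓ 0-010 0-100 0-111✓ 00-11✓ 0001- 01-10 011-0 0111- 1-111✓ 10-11✓
Round 2: --111 -0-11
PIs = {--111, -0-11, -1010, -1100, 0-010, 0-100, 0001-, 01-10, 011-0, 0111-, 10000, 11001}

-1010, -1100, 0-010, 0-100, 0001-, 01-10, 011-0, 0111-, 10000, 11001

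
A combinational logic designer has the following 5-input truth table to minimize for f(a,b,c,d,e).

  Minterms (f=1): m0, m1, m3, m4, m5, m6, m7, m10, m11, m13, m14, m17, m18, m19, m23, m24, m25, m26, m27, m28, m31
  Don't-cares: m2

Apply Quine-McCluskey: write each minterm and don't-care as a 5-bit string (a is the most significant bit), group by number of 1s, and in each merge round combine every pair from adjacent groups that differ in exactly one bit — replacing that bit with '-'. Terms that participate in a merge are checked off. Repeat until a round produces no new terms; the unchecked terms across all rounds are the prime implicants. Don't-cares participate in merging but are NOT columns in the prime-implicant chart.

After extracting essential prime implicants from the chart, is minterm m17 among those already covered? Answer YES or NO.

NO

Round 0: 00000✓ 00001✓ 00010✓ 00011✓ 00100✓ 00101✓ 00110✓ 00111✓ 01010✓ 01011✓ 01101✓ 01110✓ 10001✓ 10010✓ 10011✓ 10111✓ 11000✓ 11001✓ 11010✓ 11011✓ 11100✓ 11111✓
Round 1: -0001✓ -0010✓ -0011✓ -0111✓ -1010✓ -1011✓ 0-010✓ 0-011✓ 0-101 0-110✓ 00-00✓ 00-01✓ 00-10✓ 00-11✓ 000-0✓ 000-1✓ 0000-✓ 0001-✓ 001-0✓ 001-1✓ 0010-✓ 0011-✓ 01-10✓ 0101-✓ 1-001✓ 1-010✓ 1-011✓ 1-111✓ 10-11✓ 100-1✓ 1001-✓ 11-00 11-11✓ 110-0✓ 110-1✓ 1100-✓ 1101-✓
Round 2: --010✓ --011✓ -0-11 -00-1 -001-✓ -101-✓ 0--10 0-01-✓ 00--0✓ 00--1✓ 00-0-✓ 00-1-✓ 000--✓ 001--✓ 1--11 1-0-1 1-01-✓ 110--
Round 3: --01- 00---
PIs = {--01-, -0-11, -00-1, 0--10, 0-101, 00---, 1--11, 1-0-1, 11-00, 110--}
Coverage chart:
  m0: 00--- ←essential
  m1: -00-1,00---
  m3: --01-,-0-11,-00-1,00---
  m4: 00--- ←essential
  m5: 0-101,00---
  m6: 0--10,00---
  m7: -0-11,00---
  m10: --01-,0--10
  m11: --01- ←essential
  m13: 0-101 ←essential
  m14: 0--10 ←essential
  m17: -00-1,1-0-1
  m18: --01- ←essential
  m19: --01-,-0-11,-00-1,1--11,1-0-1
  m23: -0-11,1--11
  m24: 11-00,110--
  m25: 1-0-1,110--
  m26: --01-,110--
  m27: --01-,1--11,1-0-1,110--
  m28: 11-00 ←essential
  m31: 1--11 ←essential
Essential: --01-, 0--10, 0-101, 00---, 1--11, 11-00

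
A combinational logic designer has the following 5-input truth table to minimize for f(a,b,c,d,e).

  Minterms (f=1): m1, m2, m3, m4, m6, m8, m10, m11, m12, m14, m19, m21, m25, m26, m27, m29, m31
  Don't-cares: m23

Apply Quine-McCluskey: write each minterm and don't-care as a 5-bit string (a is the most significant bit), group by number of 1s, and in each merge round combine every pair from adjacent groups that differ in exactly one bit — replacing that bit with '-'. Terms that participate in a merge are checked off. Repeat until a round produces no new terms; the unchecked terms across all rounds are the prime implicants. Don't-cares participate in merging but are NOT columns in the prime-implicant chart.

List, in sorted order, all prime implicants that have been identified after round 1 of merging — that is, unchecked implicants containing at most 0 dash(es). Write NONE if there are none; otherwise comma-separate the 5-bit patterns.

Round 0: 00001✓ 00010✓ 00011✓ 00100✓ 00110✓ 01000✓ 01010✓ 01011✓ 01100✓ 01110✓ 10011✓ 10101✓ 10111✓ 11001✓ 11010✓ 11011✓ 11101✓ 11111✓
Round 1: -0011✓ -1010✓ -1011✓ 0-010✓ 0-011✓ 0-100✓ 0-110✓ 00-10✓ 000-1 0001-✓ 001-0✓ 01-00✓ 01-10✓ 010-0✓ 0101-✓ 011-0✓ 1-011✓ 1-101✓ 1-111✓ 10-11✓ 101-1✓ 11-01✓ 11-11✓ 110-1✓ 1101-✓ 111-1✓
Round 2: --011 -101- 0--10 0-01- 0-1-0 01--0 1--11 1-1-1 11--1
PIs = {--011, -101-, 0--10, 0-01-, 0-1-0, 000-1, 01--0, 1--11, 1-1-1, 11--1}

NONE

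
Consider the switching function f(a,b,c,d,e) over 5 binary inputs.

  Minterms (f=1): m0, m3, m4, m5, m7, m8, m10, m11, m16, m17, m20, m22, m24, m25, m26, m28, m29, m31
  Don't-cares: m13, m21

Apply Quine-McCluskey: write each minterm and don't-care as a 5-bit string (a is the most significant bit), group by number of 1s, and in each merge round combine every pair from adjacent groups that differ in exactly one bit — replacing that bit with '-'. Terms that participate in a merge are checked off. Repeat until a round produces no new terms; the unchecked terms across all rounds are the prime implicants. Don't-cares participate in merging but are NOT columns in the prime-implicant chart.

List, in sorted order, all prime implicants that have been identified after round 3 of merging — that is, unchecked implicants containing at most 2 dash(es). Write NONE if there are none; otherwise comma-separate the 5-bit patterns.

--000, --101, -0-00, -010-, -10-0, 0-011, 00-11, 001-1, 0101-, 101-0, 111-1

Round 0: 00000✓ 00011✓ 00100✓ 00101✓ 00111✓ 01000✓ 01010✓ 01011✓ 01101✓ 10000✓ 10001✓ 10100✓ 10101✓ 10110✓ 11000✓ 11001✓ 11010✓ 11100✓ 11101✓ 11111✓
Round 1: -0000✓ -0100✓ -0101✓ -1000✓ -1010✓ -1101✓ 0-000✓ 0-011 0-101✓ 00-00✓ 00-11 001-1 0010-✓ 010-0✓ 0101- 1-000✓ 1-001✓ 1-100✓ 1-101✓ 10-00✓ 10-01✓ 1000-✓ 101-0 1010-✓ 11-00✓ 11-01✓ 110-0✓ 1100-✓ 111-1 1110-✓
Round 2: --000 --101 -0-00 -010- -10-0 1--00✓ 1--01✓ 1-00-✓ 1-10-✓ 10-0-✓ 11-0-✓
Round 3: 1--0-
PIs = {--000, --101, -0-00, -010-, -10-0, 0-011, 00-11, 001-1, 0101-, 1--0-, 101-0, 111-1}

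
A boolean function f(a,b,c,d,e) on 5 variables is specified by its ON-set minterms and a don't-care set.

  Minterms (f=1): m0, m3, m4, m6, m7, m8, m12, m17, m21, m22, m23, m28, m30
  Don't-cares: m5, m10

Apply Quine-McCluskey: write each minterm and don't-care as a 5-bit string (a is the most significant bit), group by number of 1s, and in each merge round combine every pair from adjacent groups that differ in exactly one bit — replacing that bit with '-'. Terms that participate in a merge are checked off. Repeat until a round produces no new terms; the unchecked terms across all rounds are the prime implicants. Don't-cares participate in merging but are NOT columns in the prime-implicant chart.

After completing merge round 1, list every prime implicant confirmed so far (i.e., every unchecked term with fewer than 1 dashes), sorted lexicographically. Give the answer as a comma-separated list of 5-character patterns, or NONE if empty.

NONE

[col 0] 00000*, 00011*, 00100*, 00101*, 00110*, 00111*, 01000*, 01010*, 01100*, 10001*, 10101*, 10110*, 10111*, 11100*, 11110*
[col 1] -0101*, -0110*, -0111*, -1100, 0-000*, 0-100*, 00-00*, 00-11, 001-0*, 001-1*, 0010-*, 0011-*, 01-00*, 010-0, 1-110, 10-01, 101-1*, 1011-*, 111-0
[col 2] -01-1, -011-, 0--00, 001--
Prime implicants: -01-1, -011-, -1100, 0--00, 00-11, 001--, 010-0, 1-110, 10-01, 111-0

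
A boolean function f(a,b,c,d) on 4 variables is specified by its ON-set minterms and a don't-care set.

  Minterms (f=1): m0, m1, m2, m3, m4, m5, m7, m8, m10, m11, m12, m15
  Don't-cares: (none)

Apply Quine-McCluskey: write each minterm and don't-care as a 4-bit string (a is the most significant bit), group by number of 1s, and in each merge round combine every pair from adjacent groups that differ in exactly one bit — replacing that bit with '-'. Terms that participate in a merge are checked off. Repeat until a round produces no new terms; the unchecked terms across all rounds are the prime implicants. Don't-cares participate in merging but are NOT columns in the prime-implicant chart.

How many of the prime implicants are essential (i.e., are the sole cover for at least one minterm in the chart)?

Round 0: 0000✓ 0001✓ 0010✓ 0011✓ 0100✓ 0101✓ 0111✓ 1000✓ 1010✓ 1011✓ 1100✓ 1111✓
Round 1: -000✓ -010✓ -011✓ -100✓ -111✓ 0-00✓ 0-01✓ 0-11✓ 00-0✓ 00-1✓ 000-✓ 001-✓ 01-1✓ 010-✓ 1-00✓ 1-11✓ 10-0✓ 101-✓
Round 2: --00 --11 -0-0 -01- 0--1 0-0- 00--
PIs = {--00, --11, -0-0, -01-, 0--1, 0-0-, 00--}
Coverage chart:
  m0: --00,-0-0,0-0-,00--
  m1: 0--1,0-0-,00--
  m2: -0-0,-01-,00--
  m3: --11,-01-,0--1,00--
  m4: --00,0-0-
  m5: 0--1,0-0-
  m7: --11,0--1
  m8: --00,-0-0
  m10: -0-0,-01-
  m11: --11,-01-
  m12: --00 ←essential
  m15: --11 ←essential
Essential: --00, --11

2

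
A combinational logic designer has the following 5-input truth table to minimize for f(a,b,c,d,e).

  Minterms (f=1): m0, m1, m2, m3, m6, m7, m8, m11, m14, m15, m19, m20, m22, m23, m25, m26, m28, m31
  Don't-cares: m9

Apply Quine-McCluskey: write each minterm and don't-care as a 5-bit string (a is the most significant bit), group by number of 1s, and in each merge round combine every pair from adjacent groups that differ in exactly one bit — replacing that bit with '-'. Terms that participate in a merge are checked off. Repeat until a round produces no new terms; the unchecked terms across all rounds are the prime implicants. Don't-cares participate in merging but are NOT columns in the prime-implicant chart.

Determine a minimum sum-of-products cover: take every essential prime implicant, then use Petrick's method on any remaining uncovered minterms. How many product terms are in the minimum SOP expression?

10

size-2^0 implicants → 00000(✓)  00001(✓)  00010(✓)  00011(✓)  00110(✓)  00111(✓)  01000(✓)  01001(✓)  01011(✓)  01110(✓)  01111(✓)  10011(✓)  10100(✓)  10110(✓)  10111(✓)  11001(✓)  11010  11100(✓)  11111(✓)
size-2^1 implicants → -0011(✓)  -0110(✓)  -0111(✓)  -1001  -1111(✓)  0-000(✓)  0-001(✓)  0-011(✓)  0-110(✓)  0-111(✓)  00-10(✓)  00-11(✓)  000-0(✓)  000-1(✓)  0000-(✓)  0001-(✓)  0011-(✓)  01-11(✓)  010-1(✓)  0100-(✓)  0111-(✓)  1-100  1-111(✓)  10-11(✓)  101-0  1011-(✓)
size-2^2 implicants → --111  -0-11  -011-  0--11  0-0-1  0-00-  0-11-  00-1-  000--
Unchecked terms (primes): --111, -0-11, -011-, -1001, 0--11, 0-0-1, 0-00-, 0-11-, 00-1-, 000--, 1-100, 101-0, 11010
Minterm coverage:
  m0 ⊆ 0-00-,000--
  m1 ⊆ 0-0-1,0-00-,000--
  m2 ⊆ 00-1-,000--
  m3 ⊆ -0-11,0--11,0-0-1,00-1-,000--
  m6 ⊆ -011-,0-11-,00-1-
  m7 ⊆ --111,-0-11,-011-,0--11,0-11-,00-1-
  m8 ⊆ 0-00- [E]
  m11 ⊆ 0--11,0-0-1
  m14 ⊆ 0-11- [E]
  m15 ⊆ --111,0--11,0-11-
  m19 ⊆ -0-11 [E]
  m20 ⊆ 1-100,101-0
  m22 ⊆ -011-,101-0
  m23 ⊆ --111,-0-11,-011-
  m25 ⊆ -1001 [E]
  m26 ⊆ 11010 [E]
  m28 ⊆ 1-100 [E]
  m31 ⊆ --111 [E]
E = {--111, -0-11, -1001, 0-00-, 0-11-, 1-100, 11010}
Petrick residual → -011-, 0--11, 00-1-
Cover = cde + b'de + b'cd + bc'd'e + a'de + a'c'd' + a'cd + a'b'd + acd'e' + abc'de'  |cover|=10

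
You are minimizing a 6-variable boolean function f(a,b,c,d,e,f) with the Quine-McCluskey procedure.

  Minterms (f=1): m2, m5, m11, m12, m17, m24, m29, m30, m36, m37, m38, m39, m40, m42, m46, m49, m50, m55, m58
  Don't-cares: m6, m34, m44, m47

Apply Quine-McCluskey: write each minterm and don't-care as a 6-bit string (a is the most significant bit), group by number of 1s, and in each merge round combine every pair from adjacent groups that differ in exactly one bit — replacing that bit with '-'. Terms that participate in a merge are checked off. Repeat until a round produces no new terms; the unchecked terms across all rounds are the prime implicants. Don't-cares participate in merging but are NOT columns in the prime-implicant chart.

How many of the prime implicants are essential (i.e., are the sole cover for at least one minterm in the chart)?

11

size-2^0 implicants → 000010(✓)  000101(✓)  000110(✓)  001011  001100(✓)  010001(✓)  011000  011101  011110  100010(✓)  100100(✓)  100101(✓)  100110(✓)  100111(✓)  101000(✓)  101010(✓)  101100(✓)  101110(✓)  101111(✓)  110001(✓)  110010(✓)  110111(✓)  111010(✓)
size-2^1 implicants → -00010(✓)  -00101  -00110(✓)  -01100  -10001  000-10(✓)  1-0010(✓)  1-0111  1-1010(✓)  10-010(✓)  10-100(✓)  10-110(✓)  10-111(✓)  100-10(✓)  1001-0(✓)  1001-1(✓)  10010-(✓)  10011-(✓)  101-00(✓)  101-10(✓)  1010-0(✓)  1011-0(✓)  10111-(✓)  11-010(✓)
size-2^2 implicants → -00-10  1--010  10--10  10-1-0  10-11-  1001--  101--0
Unchecked terms (primes): -00-10, -00101, -01100, -10001, 001011, 011000, 011101, 011110, 1--010, 1-0111, 10--10, 10-1-0, 10-11-, 1001--, 101--0
Minterm coverage:
  m2 ⊆ -00-10 [E]
  m5 ⊆ -00101 [E]
  m11 ⊆ 001011 [E]
  m12 ⊆ -01100 [E]
  m17 ⊆ -10001 [E]
  m24 ⊆ 011000 [E]
  m29 ⊆ 011101 [E]
  m30 ⊆ 011110 [E]
  m36 ⊆ 10-1-0,1001--
  m37 ⊆ -00101,1001--
  m38 ⊆ -00-10,10--10,10-1-0,10-11-,1001--
  m39 ⊆ 1-0111,10-11-,1001--
  m40 ⊆ 101--0 [E]
  m42 ⊆ 1--010,10--10,101--0
  m46 ⊆ 10--10,10-1-0,10-11-,101--0
  m49 ⊆ -10001 [E]
  m50 ⊆ 1--010 [E]
  m55 ⊆ 1-0111 [E]
  m58 ⊆ 1--010 [E]
E = {-00-10, -00101, -01100, -10001, 001011, 011000, 011101, 011110, 1--010, 1-0111, 101--0}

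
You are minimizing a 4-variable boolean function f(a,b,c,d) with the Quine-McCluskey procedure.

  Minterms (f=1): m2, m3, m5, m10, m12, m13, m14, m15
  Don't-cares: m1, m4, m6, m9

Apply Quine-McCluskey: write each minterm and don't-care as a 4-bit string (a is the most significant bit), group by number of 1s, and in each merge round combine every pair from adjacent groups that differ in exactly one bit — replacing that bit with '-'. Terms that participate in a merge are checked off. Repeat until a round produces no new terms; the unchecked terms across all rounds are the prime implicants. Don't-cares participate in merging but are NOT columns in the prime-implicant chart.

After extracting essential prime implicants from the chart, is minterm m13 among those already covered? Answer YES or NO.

size-2^0 implicants → 0001(✓)  0010(✓)  0011(✓)  0100(✓)  0101(✓)  0110(✓)  1001(✓)  1010(✓)  1100(✓)  1101(✓)  1110(✓)  1111(✓)
size-2^1 implicants → -001(✓)  -010(✓)  -100(✓)  -101(✓)  -110(✓)  0-01(✓)  0-10(✓)  00-1  001-  01-0(✓)  010-(✓)  1-01(✓)  1-10(✓)  11-0(✓)  11-1(✓)  110-(✓)  111-(✓)
size-2^2 implicants → --01  --10  -1-0  -10-  11--
Unchecked terms (primes): --01, --10, -1-0, -10-, 00-1, 001-, 11--
Minterm coverage:
  m2 ⊆ --10,001-
  m3 ⊆ 00-1,001-
  m5 ⊆ --01,-10-
  m10 ⊆ --10 [E]
  m12 ⊆ -1-0,-10-,11--
  m13 ⊆ --01,-10-,11--
  m14 ⊆ --10,-1-0,11--
  m15 ⊆ 11-- [E]
E = {--10, 11--}

YES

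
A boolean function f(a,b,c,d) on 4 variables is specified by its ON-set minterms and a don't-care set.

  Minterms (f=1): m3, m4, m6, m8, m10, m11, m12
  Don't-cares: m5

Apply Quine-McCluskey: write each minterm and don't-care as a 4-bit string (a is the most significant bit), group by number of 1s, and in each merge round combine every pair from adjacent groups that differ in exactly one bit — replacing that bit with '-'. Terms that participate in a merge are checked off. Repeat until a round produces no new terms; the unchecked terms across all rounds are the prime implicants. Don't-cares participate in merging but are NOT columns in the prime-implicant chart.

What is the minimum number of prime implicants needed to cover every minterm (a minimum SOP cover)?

[col 0] 0011*, 0100*, 0101*, 0110*, 1000*, 1010*, 1011*, 1100*
[col 1] -011, -100, 01-0, 010-, 1-00, 10-0, 101-
Prime implicants: -011, -100, 01-0, 010-, 1-00, 10-0, 101-
PI chart (minterm → PIs covering it):
  3 | -011  (sole → essential)
  4 | -100,01-0,010-
  6 | 01-0  (sole → essential)
  8 | 1-00,10-0
  10 | 10-0,101-
  11 | -011,101-
  12 | -100,1-00
Essential prime implicants: -011, 01-0
Petrick residual → -100, 10-0
Minimum SOP uses 4 PIs: b'cd + bc'd' + a'bd' + ab'd'

4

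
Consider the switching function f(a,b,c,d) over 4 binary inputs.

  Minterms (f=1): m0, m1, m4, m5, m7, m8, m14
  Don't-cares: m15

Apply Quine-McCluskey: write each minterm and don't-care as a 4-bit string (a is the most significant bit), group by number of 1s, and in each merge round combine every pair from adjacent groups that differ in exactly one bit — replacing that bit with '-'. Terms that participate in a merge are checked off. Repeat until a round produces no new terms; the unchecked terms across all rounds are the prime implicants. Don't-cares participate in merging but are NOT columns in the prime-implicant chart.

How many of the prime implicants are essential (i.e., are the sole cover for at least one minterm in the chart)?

Round 0: 0000✓ 0001✓ 0100✓ 0101✓ 0111✓ 1000✓ 1110✓ 1111✓
Round 1: -000 -111 0-00✓ 0-01✓ 000-✓ 01-1 010-✓ 111-
Round 2: 0-0-
PIs = {-000, -111, 0-0-, 01-1, 111-}
Coverage chart:
  m0: -000,0-0-
  m1: 0-0- ←essential
  m4: 0-0- ←essential
  m5: 0-0-,01-1
  m7: -111,01-1
  m8: -000 ←essential
  m14: 111- ←essential
Essential: -000, 0-0-, 111-

3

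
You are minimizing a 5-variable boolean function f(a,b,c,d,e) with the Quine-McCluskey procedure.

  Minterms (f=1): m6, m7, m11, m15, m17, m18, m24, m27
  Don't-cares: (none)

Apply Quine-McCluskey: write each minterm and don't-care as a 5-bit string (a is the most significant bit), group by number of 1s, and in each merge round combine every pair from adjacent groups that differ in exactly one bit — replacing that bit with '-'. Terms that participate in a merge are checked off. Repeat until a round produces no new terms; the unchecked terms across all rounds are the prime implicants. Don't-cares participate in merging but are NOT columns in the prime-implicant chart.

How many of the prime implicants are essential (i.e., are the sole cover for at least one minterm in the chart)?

5

[col 0] 00110*, 00111*, 01011*, 01111*, 10001, 10010, 11000, 11011*
[col 1] -1011, 0-111, 0011-, 01-11
Prime implicants: -1011, 0-111, 0011-, 01-11, 10001, 10010, 11000
PI chart (minterm → PIs covering it):
  6 | 0011-  (sole → essential)
  7 | 0-111,0011-
  11 | -1011,01-11
  15 | 0-111,01-11
  17 | 10001  (sole → essential)
  18 | 10010  (sole → essential)
  24 | 11000  (sole → essential)
  27 | -1011  (sole → essential)
Essential prime implicants: -1011, 0011-, 10001, 10010, 11000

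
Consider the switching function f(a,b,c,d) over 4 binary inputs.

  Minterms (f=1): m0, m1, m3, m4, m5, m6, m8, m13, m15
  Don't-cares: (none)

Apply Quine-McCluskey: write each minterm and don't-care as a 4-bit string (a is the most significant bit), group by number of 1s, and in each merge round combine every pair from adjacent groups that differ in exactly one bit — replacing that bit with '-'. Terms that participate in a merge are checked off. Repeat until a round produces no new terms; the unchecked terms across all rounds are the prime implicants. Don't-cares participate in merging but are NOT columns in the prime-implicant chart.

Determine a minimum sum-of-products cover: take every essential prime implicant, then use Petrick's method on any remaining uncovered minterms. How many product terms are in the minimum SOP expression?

Round 0: 0000✓ 0001✓ 0011✓ 0100✓ 0101✓ 0110✓ 1000✓ 1101✓ 1111✓
Round 1: -000 -101 0-00✓ 0-01✓ 00-1 000-✓ 01-0 010-✓ 11-1
Round 2: 0-0-
PIs = {-000, -101, 0-0-, 00-1, 01-0, 11-1}
Coverage chart:
  m0: -000,0-0-
  m1: 0-0-,00-1
  m3: 00-1 ←essential
  m4: 0-0-,01-0
  m5: -101,0-0-
  m6: 01-0 ←essential
  m8: -000 ←essential
  m13: -101,11-1
  m15: 11-1 ←essential
Essential: -000, 00-1, 01-0, 11-1
Petrick residual → -101
Min cover (5 terms): b'c'd' + bc'd + a'b'd + a'bd' + abd

5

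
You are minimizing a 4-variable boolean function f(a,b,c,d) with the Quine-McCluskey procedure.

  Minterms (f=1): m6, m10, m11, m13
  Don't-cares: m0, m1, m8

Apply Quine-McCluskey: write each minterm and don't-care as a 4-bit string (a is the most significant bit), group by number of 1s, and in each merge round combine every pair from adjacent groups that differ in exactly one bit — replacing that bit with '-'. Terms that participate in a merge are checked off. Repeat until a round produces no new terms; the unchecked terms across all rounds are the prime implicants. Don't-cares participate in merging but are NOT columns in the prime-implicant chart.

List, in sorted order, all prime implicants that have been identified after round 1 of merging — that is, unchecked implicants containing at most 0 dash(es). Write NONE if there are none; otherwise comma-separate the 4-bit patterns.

Round 0: 0000✓ 0001✓ 0110 1000✓ 1010✓ 1011✓ 1101
Round 1: -000 000- 10-0 101-
PIs = {-000, 000-, 0110, 10-0, 101-, 1101}

0110, 1101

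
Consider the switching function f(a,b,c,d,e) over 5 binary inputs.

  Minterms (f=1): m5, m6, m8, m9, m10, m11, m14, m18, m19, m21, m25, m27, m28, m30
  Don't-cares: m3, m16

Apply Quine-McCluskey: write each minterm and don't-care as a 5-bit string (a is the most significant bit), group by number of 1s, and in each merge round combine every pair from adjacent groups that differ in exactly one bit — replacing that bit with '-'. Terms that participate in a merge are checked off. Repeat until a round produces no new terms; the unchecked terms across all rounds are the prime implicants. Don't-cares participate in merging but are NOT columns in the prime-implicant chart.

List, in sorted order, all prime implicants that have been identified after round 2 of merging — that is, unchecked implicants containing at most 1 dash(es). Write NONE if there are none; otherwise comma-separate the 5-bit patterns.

size-2^0 implicants → 00011(✓)  00101(✓)  00110(✓)  01000(✓)  01001(✓)  01010(✓)  01011(✓)  01110(✓)  10000(✓)  10010(✓)  10011(✓)  10101(✓)  11001(✓)  11011(✓)  11100(✓)  11110(✓)
size-2^1 implicants → -0011(✓)  -0101  -1001(✓)  -1011(✓)  -1110  0-011(✓)  0-110  01-10  010-0(✓)  010-1(✓)  0100-(✓)  0101-(✓)  1-011(✓)  100-0  1001-  110-1(✓)  111-0
size-2^2 implicants → --011  -10-1  010--
Unchecked terms (primes): --011, -0101, -10-1, -1110, 0-110, 01-10, 010--, 100-0, 1001-, 111-0

-0101, -1110, 0-110, 01-10, 100-0, 1001-, 111-0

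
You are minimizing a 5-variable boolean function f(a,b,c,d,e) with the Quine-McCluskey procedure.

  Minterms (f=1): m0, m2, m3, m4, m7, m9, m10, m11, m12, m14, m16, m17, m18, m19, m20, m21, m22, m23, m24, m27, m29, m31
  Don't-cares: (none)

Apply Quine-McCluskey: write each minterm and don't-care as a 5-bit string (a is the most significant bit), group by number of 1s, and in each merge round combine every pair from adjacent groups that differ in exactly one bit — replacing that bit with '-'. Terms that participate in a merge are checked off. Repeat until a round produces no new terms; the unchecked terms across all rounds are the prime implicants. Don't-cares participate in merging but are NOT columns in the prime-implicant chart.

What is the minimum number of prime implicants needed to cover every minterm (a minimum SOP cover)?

[col 0] 00000*, 00010*, 00011*, 00100*, 00111*, 01001*, 01010*, 01011*, 01100*, 01110*, 10000*, 10001*, 10010*, 10011*, 10100*, 10101*, 10110*, 10111*, 11000*, 11011*, 11101*, 11111*
[col 1] -0000*, -0010*, -0011*, -0100*, -0111*, -1011*, 0-010*, 0-011*, 0-100, 00-00*, 00-11*, 000-0*, 0001-*, 01-10, 010-1, 0101-*, 011-0, 1-000, 1-011*, 1-101*, 1-111*, 10-00*, 10-01*, 10-10*, 10-11*, 100-0*, 100-1*, 1000-*, 1001-*, 101-0*, 101-1*, 1010-*, 1011-*, 11-11*, 111-1*
[col 2] --011, -0-00, -0-11, -00-0, -001-, 0-01-, 1--11, 1-1-1, 10--0*, 10--1*, 10-0-*, 10-1-*, 100--*, 101--*
[col 3] 10---
Prime implicants: --011, -0-00, -0-11, -00-0, -001-, 0-01-, 0-100, 01-10, 010-1, 011-0, 1--11, 1-000, 1-1-1, 10---
PI chart (minterm → PIs covering it):
  0 | -0-00,-00-0
  2 | -00-0,-001-,0-01-
  3 | --011,-0-11,-001-,0-01-
  4 | -0-00,0-100
  7 | -0-11  (sole → essential)
  9 | 010-1  (sole → essential)
  10 | 0-01-,01-10
  11 | --011,0-01-,010-1
  12 | 0-100,011-0
  14 | 01-10,011-0
  16 | -0-00,-00-0,1-000,10---
  17 | 10---  (sole → essential)
  18 | -00-0,-001-,10---
  19 | --011,-0-11,-001-,1--11,10---
  20 | -0-00,10---
  21 | 1-1-1,10---
  22 | 10---  (sole → essential)
  23 | -0-11,1--11,1-1-1,10---
  24 | 1-000  (sole → essential)
  27 | --011,1--11
  29 | 1-1-1  (sole → essential)
  31 | 1--11,1-1-1
Essential prime implicants: -0-11, 010-1, 1-000, 1-1-1, 10---
Petrick residual → --011, -0-00, 0-01-, 011-0
Minimum SOP uses 9 PIs: c'de + b'd'e' + b'de + a'c'd + a'bc'e + a'bce' + ac'd'e' + ace + ab'

9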